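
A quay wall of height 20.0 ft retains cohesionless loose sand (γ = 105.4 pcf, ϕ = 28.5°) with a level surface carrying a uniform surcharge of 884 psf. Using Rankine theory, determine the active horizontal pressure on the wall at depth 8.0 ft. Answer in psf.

K_a = (1 − sin φ)/(1 + sin φ) = 0.3540.
σ_v = γz + q = 105.4 × 8.0 + 884 = 1727 psf.
σ_h = K_a σ_v = 0.3540 × 1727 = 611.3 psf.

611 psf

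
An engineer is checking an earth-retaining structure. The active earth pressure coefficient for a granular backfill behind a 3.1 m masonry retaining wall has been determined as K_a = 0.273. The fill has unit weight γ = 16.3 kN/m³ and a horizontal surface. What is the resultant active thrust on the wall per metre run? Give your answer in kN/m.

21.4 kN/m

P = ½ K_a γ H² = 0.5 × 0.273 × 16.3 × 3.1² = 21.38 kN/m.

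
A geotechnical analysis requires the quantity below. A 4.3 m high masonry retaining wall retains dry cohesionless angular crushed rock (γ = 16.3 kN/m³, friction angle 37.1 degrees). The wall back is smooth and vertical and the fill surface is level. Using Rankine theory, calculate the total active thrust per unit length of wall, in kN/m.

K_a = tan²(45° − φ/2) = 0.2475.
P_a = ½ K_a γ H² = 0.5 × 0.2475 × 16.3 × 4.3² = 37.30 kN/m.

37.3 kN/m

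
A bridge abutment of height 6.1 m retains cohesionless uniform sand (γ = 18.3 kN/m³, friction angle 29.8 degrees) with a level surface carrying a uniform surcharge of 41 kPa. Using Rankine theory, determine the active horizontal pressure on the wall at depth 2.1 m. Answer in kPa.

K_a = (1 − sin φ)/(1 + sin φ) = 0.3360.
σ_v = γz + q = 18.3 × 2.1 + 41 = 79.43 kPa.
σ_h = K_a σ_v = 0.3360 × 79.43 = 26.69 kPa.

26.7 kPa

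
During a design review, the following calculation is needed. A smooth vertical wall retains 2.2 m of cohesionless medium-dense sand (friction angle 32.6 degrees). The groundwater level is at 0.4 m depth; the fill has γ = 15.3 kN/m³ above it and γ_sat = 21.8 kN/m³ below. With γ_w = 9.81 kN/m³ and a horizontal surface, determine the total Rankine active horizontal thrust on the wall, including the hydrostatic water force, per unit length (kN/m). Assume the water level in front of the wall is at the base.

K_a = tan²(45° − φ/2) = 0.2997.
γ' = 21.8 − 9.81 = 11.99 kN/m³. Depth below WT = 1.8 m.
σ'_h at WT = K_a γ d_w = 1.834 kPa; at base = 1.834 + K_a γ' × 1.8 = 8.303 kPa.
P₁ (0–0.4 m) = ½×1.834×0.4 = 0.3669. P₂ (0.4–2.2 m) = ½(1.834+8.303)×1.8 = 9.124.
P_w = ½ γ_w h₂² = 0.5×9.81×1.8² = 15.89. Total = 0.3669+9.124+15.89 = 25.38 kN/m.

25.4 kN/m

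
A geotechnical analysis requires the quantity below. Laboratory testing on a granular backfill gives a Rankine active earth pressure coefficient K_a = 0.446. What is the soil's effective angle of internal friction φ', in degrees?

22.5°

K_a = tan²(45° − φ/2) ⇒ 45° − φ/2 = arctan(√0.446) = 33.74°.
φ = 2(45° − 33.74°) = 22.53°.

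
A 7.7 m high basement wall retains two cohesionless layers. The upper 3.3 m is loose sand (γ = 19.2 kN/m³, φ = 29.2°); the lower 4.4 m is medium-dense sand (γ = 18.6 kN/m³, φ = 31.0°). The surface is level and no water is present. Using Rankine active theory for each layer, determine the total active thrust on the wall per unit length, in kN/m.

183 kN/m

K_a1 = tan²(45°−29.2°/2) = 0.3442; K_a2 = tan²(45°−31.0°/2) = 0.3201.
Layer 1: σ at base = K_a1 γ₁ h₁ = 21.81 kPa; P₁ = ½×21.81×3.3 = 35.99.
Layer 2: σ_v at top = γ₁h₁ = 63.36; σ_h top = K_a2×63.36 = 20.28; σ_h base = K_a2×(63.36+18.6×4.4) = 46.48.
P₂ = ½(20.28+46.48)×4.4 = 146.9. Total P_a = 35.99+146.9 = 182.9 kN/m.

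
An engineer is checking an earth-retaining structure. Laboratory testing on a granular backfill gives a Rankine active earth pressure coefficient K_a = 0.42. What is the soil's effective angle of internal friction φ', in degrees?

24.1°

K_a = tan²(45° − φ/2) ⇒ 45° − φ/2 = arctan(√0.42) = 32.95°.
φ = 2(45° − 32.95°) = 24.11°.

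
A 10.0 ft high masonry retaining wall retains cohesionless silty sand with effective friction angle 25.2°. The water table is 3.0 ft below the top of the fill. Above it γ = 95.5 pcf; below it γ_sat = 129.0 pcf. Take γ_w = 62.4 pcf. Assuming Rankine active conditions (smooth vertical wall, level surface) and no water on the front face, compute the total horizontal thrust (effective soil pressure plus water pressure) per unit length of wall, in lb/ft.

3170 lb/ft

K_a = tan²(45° − φ/2) = 0.4027.
γ' = 129.0 − 62.4 = 66.60 pcf. Depth below WT = 7.0 ft.
σ'_h at WT = K_a γ d_w = 115.4 psf; at base = 115.4 + K_a γ' × 7.0 = 303.1 psf.
P₁ (0–3.0 ft) = ½×115.4×3.0 = 173.1. P₂ (3.0–10.0 ft) = ½(115.4+303.1)×7.0 = 1465.
P_w = ½ γ_w h₂² = 0.5×62.4×7.0² = 1529. Total = 173.1+1465+1529 = 3167 lb/ft.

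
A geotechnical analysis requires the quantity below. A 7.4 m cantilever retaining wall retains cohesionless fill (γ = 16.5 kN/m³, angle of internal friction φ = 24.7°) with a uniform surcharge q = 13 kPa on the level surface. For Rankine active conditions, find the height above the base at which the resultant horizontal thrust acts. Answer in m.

K_a = 0.4106.
Triangular part P₁ = ½K_aγH² = 185.5 at H/3 = 2.467 m; rectangular part P₂ = K_a q H = 39.50 at H/2 = 3.700 m.
ȳ = (P₁·2.467 + P₂·3.700)/(P₁+P₂) = 2.683 m.

2.68 m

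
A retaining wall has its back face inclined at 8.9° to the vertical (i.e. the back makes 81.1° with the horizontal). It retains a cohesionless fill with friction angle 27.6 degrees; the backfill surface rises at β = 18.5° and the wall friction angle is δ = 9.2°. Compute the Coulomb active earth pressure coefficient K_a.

0.557

K_a = sin²(α+φ) / [sin²α · sin(α−δ) · (1 + √{sin(φ+δ)sin(φ−β) / (sin(α−δ)sin(α+β))})²].
With α = 81.1°, φ = 27.6°, δ = 9.2°, β = 18.5°: K_a = 0.5568.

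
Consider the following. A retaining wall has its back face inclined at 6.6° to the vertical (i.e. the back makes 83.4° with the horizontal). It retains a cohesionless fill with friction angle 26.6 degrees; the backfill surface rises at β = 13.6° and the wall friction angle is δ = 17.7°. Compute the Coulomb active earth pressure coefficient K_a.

K_a = sin²(α+φ) / [sin²α · sin(α−δ) · (1 + √{sin(φ+δ)sin(φ−β) / (sin(α−δ)sin(α+β))})²].
With α = 83.4°, φ = 26.6°, δ = 17.7°, β = 13.6°: K_a = 0.4892.

0.489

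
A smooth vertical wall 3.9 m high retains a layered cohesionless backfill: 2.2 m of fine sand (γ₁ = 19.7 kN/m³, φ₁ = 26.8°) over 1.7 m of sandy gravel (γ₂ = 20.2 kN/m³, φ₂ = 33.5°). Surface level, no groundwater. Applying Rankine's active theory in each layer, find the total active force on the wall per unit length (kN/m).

K_a1 = tan²(45°−26.8°/2) = 0.3785; K_a2 = tan²(45°−33.5°/2) = 0.2887.
Layer 1: σ at base = K_a1 γ₁ h₁ = 16.40 kPa; P₁ = ½×16.40×2.2 = 18.04.
Layer 2: σ_v at top = γ₁h₁ = 43.34; σ_h top = K_a2×43.34 = 12.51; σ_h base = K_a2×(43.34+20.2×1.7) = 22.43.
P₂ = ½(12.51+22.43)×1.7 = 29.70. Total P_a = 18.04+29.70 = 47.74 kN/m.

47.7 kN/m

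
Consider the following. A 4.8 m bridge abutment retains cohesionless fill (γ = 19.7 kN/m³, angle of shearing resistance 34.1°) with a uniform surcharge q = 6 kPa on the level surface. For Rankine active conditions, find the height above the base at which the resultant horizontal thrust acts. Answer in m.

K_a = 0.2815.
Triangular part P₁ = ½K_aγH² = 63.89 at H/3 = 1.600 m; rectangular part P₂ = K_a q H = 8.108 at H/2 = 2.400 m.
ȳ = (P₁·1.600 + P₂·2.400)/(P₁+P₂) = 1.690 m.

1.69 m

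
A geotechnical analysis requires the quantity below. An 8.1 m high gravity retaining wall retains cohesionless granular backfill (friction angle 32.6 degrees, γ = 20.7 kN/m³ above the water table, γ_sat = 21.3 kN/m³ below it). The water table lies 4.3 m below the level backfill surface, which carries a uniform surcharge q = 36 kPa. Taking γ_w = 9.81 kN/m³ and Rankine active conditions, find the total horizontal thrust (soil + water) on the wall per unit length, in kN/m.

342 kN/m

K_a = tan²(45° − φ/2) = 0.2997.
γ' = 21.3 − 9.81 = 11.49 kN/m³. h₂ = H − d_w = 3.8 m.
σ'_h: at surface K_a·q = 10.79; at WT K_a(q+γd_w) = 37.47; at base K_a(q+γd_w+γ'h₂) = 50.56 kPa.
P₁ = ½(10.79+37.47)×4.3 = 103.8; P₂ = ½(37.47+50.56)×3.8 = 167.3; P_w = ½γ_w h₂² = 70.83.
Total = 103.8+167.3+70.83 = 341.8 kN/m.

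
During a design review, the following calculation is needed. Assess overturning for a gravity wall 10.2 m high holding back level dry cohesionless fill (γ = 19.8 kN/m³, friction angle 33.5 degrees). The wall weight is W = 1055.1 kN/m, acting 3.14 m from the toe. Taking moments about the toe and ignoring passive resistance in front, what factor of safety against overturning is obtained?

K_a = tan²(45° − 33.5°/2) = 0.2887.
P_a = ½K_aγH² = 0.5×0.2887×19.8×10.2² = 297.4 kN/m, acting at H/3 = 3.400 m above the base.
Overturning moment M_o = P_a × H/3 = 297.4 × 3.400 = 1011.
Resisting moment M_r = W × 3.14 = 1055.1 × 3.14 = 3313.
FS_overturning = M_r/M_o = 3313/1011 = 3.277.

3.28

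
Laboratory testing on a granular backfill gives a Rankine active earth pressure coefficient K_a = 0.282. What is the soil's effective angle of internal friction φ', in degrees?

34.1°

K_a = tan²(45° − φ/2) ⇒ 45° − φ/2 = arctan(√0.282) = 27.97°.
φ = 2(45° − 27.97°) = 34.06°.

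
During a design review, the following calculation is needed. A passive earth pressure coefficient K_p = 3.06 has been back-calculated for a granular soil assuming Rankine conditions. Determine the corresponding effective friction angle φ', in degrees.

30.5°

K_p = (1+sin φ)/(1−sin φ) ⇒ sin φ = (K_p − 1)/(K_p + 1) = 0.5074.
φ = arcsin(0.5074) = 30.49°.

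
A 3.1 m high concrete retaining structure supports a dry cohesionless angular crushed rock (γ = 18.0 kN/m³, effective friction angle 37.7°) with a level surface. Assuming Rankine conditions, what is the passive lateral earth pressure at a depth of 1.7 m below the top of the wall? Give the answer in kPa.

127 kPa

K_p = (1 + sin φ)/(1 − sin φ) = 4.148.
σ_h = K_p γ z = 4.148 × 18.0 × 1.7 = 126.9 kPa.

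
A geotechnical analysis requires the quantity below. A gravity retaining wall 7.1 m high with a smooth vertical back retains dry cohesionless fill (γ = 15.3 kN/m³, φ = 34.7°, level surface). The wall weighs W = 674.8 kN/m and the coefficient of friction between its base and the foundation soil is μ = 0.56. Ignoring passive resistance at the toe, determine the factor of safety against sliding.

3.57

K_a = tan²(45° − 34.7°/2) = 0.2745.
P_a = ½K_aγH² = 0.5×0.2745×15.3×7.1² = 105.8 kN/m, acting at H/3 = 2.367 m above the base.
FS_sliding = μW / P_a = 0.56×674.8 / 105.8 = 3.570.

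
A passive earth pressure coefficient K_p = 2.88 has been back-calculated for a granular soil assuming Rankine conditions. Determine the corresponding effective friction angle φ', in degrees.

K_p = (1+sin φ)/(1−sin φ) ⇒ sin φ = (K_p − 1)/(K_p + 1) = 0.4845.
φ = arcsin(0.4845) = 28.98°.

29.0°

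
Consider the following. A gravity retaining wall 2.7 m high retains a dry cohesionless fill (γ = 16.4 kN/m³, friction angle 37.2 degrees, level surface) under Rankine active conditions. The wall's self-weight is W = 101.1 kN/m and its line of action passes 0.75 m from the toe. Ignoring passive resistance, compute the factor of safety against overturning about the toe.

5.72

K_a = tan²(45° − 37.2°/2) = 0.2464.
P_a = ½K_aγH² = 0.5×0.2464×16.4×2.7² = 14.73 kN/m, acting at H/3 = 0.9000 m above the base.
Overturning moment M_o = P_a × H/3 = 14.73 × 0.9000 = 13.26.
Resisting moment M_r = W × 0.75 = 101.1 × 0.75 = 75.82.
FS_overturning = M_r/M_o = 75.82/13.26 = 5.719.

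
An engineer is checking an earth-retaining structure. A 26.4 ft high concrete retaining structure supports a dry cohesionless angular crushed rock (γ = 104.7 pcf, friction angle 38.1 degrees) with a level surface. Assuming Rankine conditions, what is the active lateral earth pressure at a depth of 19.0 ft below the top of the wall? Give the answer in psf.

471 psf

K_a = (1 − sin φ)/(1 + sin φ) = 0.2368.
σ_h = K_a γ z = 0.2368 × 104.7 × 19.0 = 471.1 psf.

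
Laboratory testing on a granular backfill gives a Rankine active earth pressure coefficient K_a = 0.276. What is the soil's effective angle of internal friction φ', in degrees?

34.6°

K_a = tan²(45° − φ/2) ⇒ 45° − φ/2 = arctan(√0.276) = 27.72°.
φ = 2(45° − 27.72°) = 34.57°.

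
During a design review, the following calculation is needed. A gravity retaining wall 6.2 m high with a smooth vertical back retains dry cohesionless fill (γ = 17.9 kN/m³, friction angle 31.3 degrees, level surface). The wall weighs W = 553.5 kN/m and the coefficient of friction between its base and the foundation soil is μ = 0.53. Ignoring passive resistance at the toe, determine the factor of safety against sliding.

K_a = tan²(45° − 31.3°/2) = 0.3162.
P_a = ½K_aγH² = 0.5×0.3162×17.9×6.2² = 108.8 kN/m, acting at H/3 = 2.067 m above the base.
FS_sliding = μW / P_a = 0.53×553.5 / 108.8 = 2.697.

2.70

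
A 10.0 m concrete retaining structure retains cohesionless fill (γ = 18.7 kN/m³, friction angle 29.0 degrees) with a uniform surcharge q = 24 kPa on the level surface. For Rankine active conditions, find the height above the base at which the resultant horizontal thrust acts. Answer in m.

3.67 m

K_a = 0.3470.
Triangular part P₁ = ½K_aγH² = 324.4 at H/3 = 3.333 m; rectangular part P₂ = K_a q H = 83.27 at H/2 = 5.000 m.
ȳ = (P₁·3.333 + P₂·5.000)/(P₁+P₂) = 3.674 m.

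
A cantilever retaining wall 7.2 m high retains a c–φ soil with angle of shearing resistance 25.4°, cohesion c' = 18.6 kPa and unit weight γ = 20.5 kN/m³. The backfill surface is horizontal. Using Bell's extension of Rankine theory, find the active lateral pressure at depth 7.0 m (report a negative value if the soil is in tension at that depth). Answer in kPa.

K_a = (1 − sin φ)/(1 + sin φ) = 0.3996.
σ_a = K_a γ z − 2c√K_a = 0.3996×20.5×7.0 − 2×18.6×0.6322 = 33.83 kPa.

33.8 kPa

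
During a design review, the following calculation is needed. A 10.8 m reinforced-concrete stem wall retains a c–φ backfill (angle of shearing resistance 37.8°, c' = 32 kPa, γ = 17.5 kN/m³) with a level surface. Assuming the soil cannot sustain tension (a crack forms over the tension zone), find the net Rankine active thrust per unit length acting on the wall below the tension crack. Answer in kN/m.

K_a = 0.2400; √K_a = 0.4899.
Tension-crack depth z_c = 2c/(γ√K_a) = 2×32/(17.5×0.4899) = 7.465 m.
σ_a at base = K_a γ H − 2c√K_a = 0.2400×17.5×10.8 − 2×32×0.4899 = 14.01 kPa.
P_a = ½ × 14.01 × (H − z_c) = 0.5×14.01×3.335 = 23.35 kN/m.

23.4 kN/m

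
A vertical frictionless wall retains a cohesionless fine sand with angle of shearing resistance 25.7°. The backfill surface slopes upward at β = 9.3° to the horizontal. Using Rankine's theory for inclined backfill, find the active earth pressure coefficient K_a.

K_a = cos β · (cos β − √(cos²β − cos²φ)) / (cos β + √(cos²β − cos²φ)).
cos β = 0.9869, cos φ = 0.9011, √(cos²β − cos²φ) = 0.4024.
K_a = 0.9869 × (0.9869 − 0.4024)/(0.9869 + 0.4024) = 0.4151.

0.415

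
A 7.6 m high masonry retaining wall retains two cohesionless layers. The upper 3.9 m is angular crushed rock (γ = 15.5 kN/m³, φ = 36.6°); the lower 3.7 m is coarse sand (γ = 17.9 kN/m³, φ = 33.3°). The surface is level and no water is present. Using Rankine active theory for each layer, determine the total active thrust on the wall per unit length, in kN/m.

131 kN/m

K_a1 = tan²(45°−36.6°/2) = 0.2530; K_a2 = tan²(45°−33.3°/2) = 0.2911.
Layer 1: σ at base = K_a1 γ₁ h₁ = 15.29 kPa; P₁ = ½×15.29×3.9 = 29.82.
Layer 2: σ_v at top = γ₁h₁ = 60.45; σ_h top = K_a2×60.45 = 17.60; σ_h base = K_a2×(60.45+17.9×3.7) = 36.88.
P₂ = ½(17.60+36.88)×3.7 = 100.8. Total P_a = 29.82+100.8 = 130.6 kN/m.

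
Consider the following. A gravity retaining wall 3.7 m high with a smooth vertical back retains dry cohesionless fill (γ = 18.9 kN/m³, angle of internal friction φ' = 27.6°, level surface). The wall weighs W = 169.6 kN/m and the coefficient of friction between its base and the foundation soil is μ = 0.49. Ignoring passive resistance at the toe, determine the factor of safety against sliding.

K_a = tan²(45° − 27.6°/2) = 0.3668.
P_a = ½K_aγH² = 0.5×0.3668×18.9×3.7² = 47.45 kN/m, acting at H/3 = 1.233 m above the base.
FS_sliding = μW / P_a = 0.49×169.6 / 47.45 = 1.751.

1.75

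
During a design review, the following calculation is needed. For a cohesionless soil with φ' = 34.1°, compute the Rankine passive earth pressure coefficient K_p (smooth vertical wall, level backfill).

3.55

K_p = (1 + sin φ)/(1 − sin φ) = tan²(45° + 34.1°/2) = 3.552.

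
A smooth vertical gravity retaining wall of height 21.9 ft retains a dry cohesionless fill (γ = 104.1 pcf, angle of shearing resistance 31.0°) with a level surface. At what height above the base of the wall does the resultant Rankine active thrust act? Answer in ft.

K_a = 0.3201.
The pressure distribution is triangular, so the resultant acts at H/3 above the base = 21.9/3 = 7.300 ft.

7.30 ft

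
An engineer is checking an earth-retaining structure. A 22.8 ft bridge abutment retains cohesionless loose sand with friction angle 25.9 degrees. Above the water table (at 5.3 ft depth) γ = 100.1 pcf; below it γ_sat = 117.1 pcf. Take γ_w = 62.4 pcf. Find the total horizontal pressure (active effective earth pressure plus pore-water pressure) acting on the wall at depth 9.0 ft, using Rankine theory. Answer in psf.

K_a = (1 − sin φ)/(1 + sin φ) = 0.3920.
γ' = 117.1 − 62.4 = 54.70 pcf.
Effective vertical stress at 9.0 ft: σ'_v = 100.1×5.3 + 54.70×3.70 = 732.9 psf.
σ'_h = K_a σ'_v = 0.3920 × 732.9 = 287.3 psf; u = γ_w × 3.70 = 230.9 psf.
Total σ_h = 287.3 + 230.9 = 518.2 psf.

518 psf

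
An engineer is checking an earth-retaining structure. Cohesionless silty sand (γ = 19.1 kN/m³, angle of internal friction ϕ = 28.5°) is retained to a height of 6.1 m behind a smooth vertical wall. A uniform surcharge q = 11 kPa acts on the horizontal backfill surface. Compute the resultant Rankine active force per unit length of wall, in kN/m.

150 kN/m

K_a = tan²(45° − φ/2) = 0.3540.
Soil triangle: ½ K_a γ H² = 0.5×0.3540×19.1×6.1² = 125.8 kN/m.
Surcharge rectangle: K_a q H = 0.3540×11×6.1 = 23.75 kN/m.
Total = 125.8 + 23.75 = 149.5 kN/m.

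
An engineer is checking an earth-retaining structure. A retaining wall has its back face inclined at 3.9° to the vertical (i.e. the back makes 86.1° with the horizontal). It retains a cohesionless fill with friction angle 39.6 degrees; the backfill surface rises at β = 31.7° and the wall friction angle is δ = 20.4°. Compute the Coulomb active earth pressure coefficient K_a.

K_a = sin²(α+φ) / [sin²α · sin(α−δ) · (1 + √{sin(φ+δ)sin(φ−β) / (sin(α−δ)sin(α+β))})²].
With α = 86.1°, φ = 39.6°, δ = 20.4°, β = 31.7°: K_a = 0.3794.

0.379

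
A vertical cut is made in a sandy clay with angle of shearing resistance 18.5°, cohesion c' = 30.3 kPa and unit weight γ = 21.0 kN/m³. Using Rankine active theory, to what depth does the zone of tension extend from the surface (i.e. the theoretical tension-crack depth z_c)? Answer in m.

4.01 m

K_a = tan²(45° − 18.5°/2) = 0.5183; √K_a = 0.7199.
The active pressure is zero where K_a γ z = 2c√K_a, so z_c = 2c/(γ√K_a) = 2×30.3/(21.0×0.7199) = 4.009 m.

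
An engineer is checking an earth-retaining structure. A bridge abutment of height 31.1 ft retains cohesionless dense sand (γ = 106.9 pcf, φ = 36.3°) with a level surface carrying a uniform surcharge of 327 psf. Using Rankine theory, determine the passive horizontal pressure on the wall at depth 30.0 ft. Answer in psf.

13800 psf

K_p = (1 + sin φ)/(1 − sin φ) = 3.902.
σ_v = γz + q = 106.9 × 30.0 + 327 = 3534 psf.
σ_h = K_p σ_v = 3.902 × 3534 = 13790 psf.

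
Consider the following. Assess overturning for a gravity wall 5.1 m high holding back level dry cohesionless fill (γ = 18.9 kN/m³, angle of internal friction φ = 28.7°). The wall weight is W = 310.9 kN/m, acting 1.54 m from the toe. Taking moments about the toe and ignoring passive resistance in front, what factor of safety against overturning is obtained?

K_a = tan²(45° − 28.7°/2) = 0.3511.
P_a = ½K_aγH² = 0.5×0.3511×18.9×5.1² = 86.31 kN/m, acting at H/3 = 1.700 m above the base.
Overturning moment M_o = P_a × H/3 = 86.31 × 1.700 = 146.7.
Resisting moment M_r = W × 1.54 = 310.9 × 1.54 = 478.8.
FS_overturning = M_r/M_o = 478.8/146.7 = 3.263.

3.26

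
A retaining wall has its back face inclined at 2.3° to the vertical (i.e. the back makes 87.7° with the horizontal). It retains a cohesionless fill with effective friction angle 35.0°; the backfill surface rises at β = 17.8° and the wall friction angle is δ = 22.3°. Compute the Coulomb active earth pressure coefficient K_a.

K_a = sin²(α+φ) / [sin²α · sin(α−δ) · (1 + √{sin(φ+δ)sin(φ−β) / (sin(α−δ)sin(α+β))})²].
With α = 87.7°, φ = 35.0°, δ = 22.3°, β = 17.8°: K_a = 0.3320.

0.332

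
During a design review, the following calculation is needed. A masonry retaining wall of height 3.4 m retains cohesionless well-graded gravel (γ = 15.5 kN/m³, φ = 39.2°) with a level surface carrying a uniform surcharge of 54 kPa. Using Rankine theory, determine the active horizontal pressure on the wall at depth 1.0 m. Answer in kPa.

15.7 kPa

K_a = (1 − sin φ)/(1 + sin φ) = 0.2255.
σ_v = γz + q = 15.5 × 1.0 + 54 = 69.50 kPa.
σ_h = K_a σ_v = 0.2255 × 69.50 = 15.67 kPa.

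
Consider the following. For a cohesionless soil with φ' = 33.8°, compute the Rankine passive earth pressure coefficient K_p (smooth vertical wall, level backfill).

3.51

K_p = (1 + sin φ)/(1 − sin φ) = tan²(45° + 33.8°/2) = 3.508.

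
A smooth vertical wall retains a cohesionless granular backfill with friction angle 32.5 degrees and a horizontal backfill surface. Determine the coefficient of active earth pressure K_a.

0.301

K_a = tan²(45° − φ/2) = tan²(28.75°) = 0.3010.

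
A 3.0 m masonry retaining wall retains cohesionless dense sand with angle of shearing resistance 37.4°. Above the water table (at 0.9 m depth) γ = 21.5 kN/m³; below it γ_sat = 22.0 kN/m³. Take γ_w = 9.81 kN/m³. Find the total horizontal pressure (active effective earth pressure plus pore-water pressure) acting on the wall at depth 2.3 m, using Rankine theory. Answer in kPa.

22.6 kPa

K_a = (1 − sin φ)/(1 + sin φ) = 0.2443.
γ' = 22.0 − 9.81 = 12.19 kN/m³.
Effective vertical stress at 2.3 m: σ'_v = 21.5×0.9 + 12.19×1.40 = 36.42 kPa.
σ'_h = K_a σ'_v = 0.2443 × 36.42 = 8.895 kPa; u = γ_w × 1.40 = 13.73 kPa.
Total σ_h = 8.895 + 13.73 = 22.63 kPa.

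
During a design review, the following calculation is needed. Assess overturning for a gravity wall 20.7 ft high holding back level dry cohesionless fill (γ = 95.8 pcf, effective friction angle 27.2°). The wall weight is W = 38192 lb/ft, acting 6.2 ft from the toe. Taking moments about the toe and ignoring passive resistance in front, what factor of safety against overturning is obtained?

4.49

K_a = tan²(45° − 27.2°/2) = 0.3726.
P_a = ½K_aγH² = 0.5×0.3726×95.8×20.7² = 7647 lb/ft, acting at H/3 = 6.900 ft above the base.
Overturning moment M_o = P_a × H/3 = 7647 × 6.900 = 52770.
Resisting moment M_r = W × 6.2 = 38192 × 6.2 = 236800.
FS_overturning = M_r/M_o = 236800/52770 = 4.488.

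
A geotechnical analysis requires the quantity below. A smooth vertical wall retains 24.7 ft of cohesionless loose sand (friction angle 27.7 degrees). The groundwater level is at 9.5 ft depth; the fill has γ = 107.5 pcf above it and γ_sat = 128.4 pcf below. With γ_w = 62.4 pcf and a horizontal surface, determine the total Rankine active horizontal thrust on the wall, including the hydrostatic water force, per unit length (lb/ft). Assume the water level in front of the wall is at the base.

17400 lb/ft

K_a = tan²(45° − φ/2) = 0.3653.
γ' = 128.4 − 62.4 = 66.00 pcf. Depth below WT = 15.2 ft.
σ'_h at WT = K_a γ d_w = 373.1 psf; at base = 373.1 + K_a γ' × 15.2 = 739.6 psf.
P₁ (0–9.5 ft) = ½×373.1×9.5 = 1772. P₂ (9.5–24.7 ft) = ½(373.1+739.6)×15.2 = 8457.
P_w = ½ γ_w h₂² = 0.5×62.4×15.2² = 7208. Total = 1772+8457+7208 = 17440 lb/ft.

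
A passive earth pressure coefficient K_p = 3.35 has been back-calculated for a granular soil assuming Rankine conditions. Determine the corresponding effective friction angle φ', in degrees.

K_p = (1+sin φ)/(1−sin φ) ⇒ sin φ = (K_p − 1)/(K_p + 1) = 0.5402.
φ = arcsin(0.5402) = 32.70°.

32.7°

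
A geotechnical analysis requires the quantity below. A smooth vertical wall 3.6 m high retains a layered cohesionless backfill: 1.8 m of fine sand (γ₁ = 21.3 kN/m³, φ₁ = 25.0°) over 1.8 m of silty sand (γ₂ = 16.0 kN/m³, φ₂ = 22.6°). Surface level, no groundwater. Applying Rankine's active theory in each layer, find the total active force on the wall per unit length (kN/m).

K_a1 = tan²(45°−25.0°/2) = 0.4059; K_a2 = tan²(45°−22.6°/2) = 0.4448.
Layer 1: σ at base = K_a1 γ₁ h₁ = 15.56 kPa; P₁ = ½×15.56×1.8 = 14.00.
Layer 2: σ_v at top = γ₁h₁ = 38.34; σ_h top = K_a2×38.34 = 17.05; σ_h base = K_a2×(38.34+16.0×1.8) = 29.86.
P₂ = ½(17.05+29.86)×1.8 = 42.22. Total P_a = 14.00+42.22 = 56.23 kN/m.

56.2 kN/m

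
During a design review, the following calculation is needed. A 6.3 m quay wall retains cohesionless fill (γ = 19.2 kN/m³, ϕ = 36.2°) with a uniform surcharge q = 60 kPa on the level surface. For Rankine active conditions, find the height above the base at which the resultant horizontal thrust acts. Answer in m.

K_a = 0.2574.
Triangular part P₁ = ½K_aγH² = 98.07 at H/3 = 2.100 m; rectangular part P₂ = K_a q H = 97.29 at H/2 = 3.150 m.
ȳ = (P₁·2.100 + P₂·3.150)/(P₁+P₂) = 2.623 m.

2.62 m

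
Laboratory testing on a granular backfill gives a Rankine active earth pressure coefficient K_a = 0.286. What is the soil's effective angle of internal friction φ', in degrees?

33.7°

K_a = tan²(45° − φ/2) ⇒ 45° − φ/2 = arctan(√0.286) = 28.14°.
φ = 2(45° − 28.14°) = 33.73°.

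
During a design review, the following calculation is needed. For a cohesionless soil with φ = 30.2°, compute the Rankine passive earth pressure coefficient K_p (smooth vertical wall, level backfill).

K_p = (1 + sin φ)/(1 − sin φ) = tan²(45° + 30.2°/2) = 3.024.

3.02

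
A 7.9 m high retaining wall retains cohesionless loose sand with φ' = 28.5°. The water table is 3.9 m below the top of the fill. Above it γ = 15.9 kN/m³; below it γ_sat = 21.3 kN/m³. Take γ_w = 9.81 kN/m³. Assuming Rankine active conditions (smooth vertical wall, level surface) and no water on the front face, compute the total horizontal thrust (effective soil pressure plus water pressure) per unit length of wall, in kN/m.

242 kN/m

K_a = tan²(45° − φ/2) = 0.3540.
γ' = 21.3 − 9.81 = 11.49 kN/m³. Depth below WT = 4.0 m.
σ'_h at WT = K_a γ d_w = 21.95 kPa; at base = 21.95 + K_a γ' × 4.0 = 38.22 kPa.
P₁ (0–3.9 m) = ½×21.95×3.9 = 42.80. P₂ (3.9–7.9 m) = ½(21.95+38.22)×4.0 = 120.3.
P_w = ½ γ_w h₂² = 0.5×9.81×4.0² = 78.48. Total = 42.80+120.3+78.48 = 241.6 kN/m.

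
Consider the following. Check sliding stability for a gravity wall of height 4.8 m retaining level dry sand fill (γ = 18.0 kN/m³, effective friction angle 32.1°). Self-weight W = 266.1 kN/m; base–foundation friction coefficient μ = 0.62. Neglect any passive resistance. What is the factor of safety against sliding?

2.60

K_a = tan²(45° − 32.1°/2) = 0.3060.
P_a = ½K_aγH² = 0.5×0.3060×18.0×4.8² = 63.45 kN/m, acting at H/3 = 1.600 m above the base.
FS_sliding = μW / P_a = 0.62×266.1 / 63.45 = 2.600.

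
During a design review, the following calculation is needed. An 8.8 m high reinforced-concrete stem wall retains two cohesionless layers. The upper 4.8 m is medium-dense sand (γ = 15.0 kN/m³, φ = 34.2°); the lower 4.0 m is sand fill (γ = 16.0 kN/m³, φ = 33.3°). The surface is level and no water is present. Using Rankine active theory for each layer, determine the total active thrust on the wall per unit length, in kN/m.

K_a1 = tan²(45°−34.2°/2) = 0.2803; K_a2 = tan²(45°−33.3°/2) = 0.2911.
Layer 1: σ at base = K_a1 γ₁ h₁ = 20.18 kPa; P₁ = ½×20.18×4.8 = 48.44.
Layer 2: σ_v at top = γ₁h₁ = 72.00; σ_h top = K_a2×72.00 = 20.96; σ_h base = K_a2×(72.00+16.0×4.0) = 39.59.
P₂ = ½(20.96+39.59)×4.0 = 121.1. Total P_a = 48.44+121.1 = 169.6 kN/m.

170 kN/m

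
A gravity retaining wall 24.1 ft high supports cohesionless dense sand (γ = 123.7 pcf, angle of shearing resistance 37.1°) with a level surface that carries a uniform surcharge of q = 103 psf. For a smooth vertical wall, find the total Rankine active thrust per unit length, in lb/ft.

K_a = tan²(45° − φ/2) = 0.2475.
Soil triangle: ½ K_a γ H² = 0.5×0.2475×123.7×24.1² = 8891 lb/ft.
Surcharge rectangle: K_a q H = 0.2475×103×24.1 = 614.4 lb/ft.
Total = 8891 + 614.4 = 9505 lb/ft.

9510 lb/ft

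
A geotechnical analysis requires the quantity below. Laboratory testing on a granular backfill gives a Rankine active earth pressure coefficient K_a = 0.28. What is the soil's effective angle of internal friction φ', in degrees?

K_a = tan²(45° − φ/2) ⇒ 45° − φ/2 = arctan(√0.28) = 27.89°.
φ = 2(45° − 27.89°) = 34.23°.

34.2°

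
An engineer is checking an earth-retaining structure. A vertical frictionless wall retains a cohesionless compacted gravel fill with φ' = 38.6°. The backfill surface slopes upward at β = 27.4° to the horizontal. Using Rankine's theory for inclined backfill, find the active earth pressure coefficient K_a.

K_a = cos β · (cos β − √(cos²β − cos²φ)) / (cos β + √(cos²β − cos²φ)).
cos β = 0.8878, cos φ = 0.7815, √(cos²β − cos²φ) = 0.4212.
K_a = 0.8878 × (0.8878 − 0.4212)/(0.8878 + 0.4212) = 0.3164.

0.316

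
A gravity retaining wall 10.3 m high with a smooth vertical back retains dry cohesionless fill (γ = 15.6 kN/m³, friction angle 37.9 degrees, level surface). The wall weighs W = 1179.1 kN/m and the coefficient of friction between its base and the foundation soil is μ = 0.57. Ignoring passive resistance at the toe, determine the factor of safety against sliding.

3.40

K_a = tan²(45° − 37.9°/2) = 0.2389.
P_a = ½K_aγH² = 0.5×0.2389×15.6×10.3² = 197.7 kN/m, acting at H/3 = 3.433 m above the base.
FS_sliding = μW / P_a = 0.57×1179.1 / 197.7 = 3.399.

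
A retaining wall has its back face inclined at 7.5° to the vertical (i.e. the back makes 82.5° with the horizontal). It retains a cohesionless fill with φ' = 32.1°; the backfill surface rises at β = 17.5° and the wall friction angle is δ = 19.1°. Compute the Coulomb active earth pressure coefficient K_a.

0.434

K_a = sin²(α+φ) / [sin²α · sin(α−δ) · (1 + √{sin(φ+δ)sin(φ−β) / (sin(α−δ)sin(α+β))})²].
With α = 82.5°, φ = 32.1°, δ = 19.1°, β = 17.5°: K_a = 0.4339.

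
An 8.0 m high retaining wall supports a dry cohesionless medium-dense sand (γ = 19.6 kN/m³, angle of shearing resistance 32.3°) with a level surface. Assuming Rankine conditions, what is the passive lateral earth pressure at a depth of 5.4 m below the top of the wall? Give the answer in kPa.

349 kPa

K_p = (1 + sin φ)/(1 − sin φ) = 3.295.
σ_h = K_p γ z = 3.295 × 19.6 × 5.4 = 348.8 kPa.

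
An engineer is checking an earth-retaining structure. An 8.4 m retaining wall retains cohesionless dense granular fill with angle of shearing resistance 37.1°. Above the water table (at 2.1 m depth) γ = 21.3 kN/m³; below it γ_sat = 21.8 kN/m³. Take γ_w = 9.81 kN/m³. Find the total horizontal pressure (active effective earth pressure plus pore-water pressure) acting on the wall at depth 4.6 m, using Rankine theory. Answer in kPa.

K_a = (1 − sin φ)/(1 + sin φ) = 0.2475.
γ' = 21.8 − 9.81 = 11.99 kN/m³.
Effective vertical stress at 4.6 m: σ'_v = 21.3×2.1 + 11.99×2.50 = 74.70 kPa.
σ'_h = K_a σ'_v = 0.2475 × 74.70 = 18.49 kPa; u = γ_w × 2.50 = 24.52 kPa.
Total σ_h = 18.49 + 24.52 = 43.01 kPa.

43.0 kPa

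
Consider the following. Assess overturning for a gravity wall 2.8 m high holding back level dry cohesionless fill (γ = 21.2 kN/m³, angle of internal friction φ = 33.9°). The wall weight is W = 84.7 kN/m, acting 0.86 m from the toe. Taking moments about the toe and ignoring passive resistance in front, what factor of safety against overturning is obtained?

3.31

K_a = tan²(45° − 33.9°/2) = 0.2839.
P_a = ½K_aγH² = 0.5×0.2839×21.2×2.8² = 23.59 kN/m, acting at H/3 = 0.9333 m above the base.
Overturning moment M_o = P_a × H/3 = 23.59 × 0.9333 = 22.02.
Resisting moment M_r = W × 0.86 = 84.7 × 0.86 = 72.84.
FS_overturning = M_r/M_o = 72.84/22.02 = 3.308.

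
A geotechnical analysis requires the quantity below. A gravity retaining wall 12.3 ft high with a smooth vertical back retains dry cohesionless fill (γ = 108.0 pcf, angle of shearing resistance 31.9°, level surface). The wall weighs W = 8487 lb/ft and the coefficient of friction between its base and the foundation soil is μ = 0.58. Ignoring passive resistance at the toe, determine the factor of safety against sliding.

K_a = tan²(45° − 31.9°/2) = 0.3085.
P_a = ½K_aγH² = 0.5×0.3085×108.0×12.3² = 2521 lb/ft, acting at H/3 = 4.100 ft above the base.
FS_sliding = μW / P_a = 0.58×8487 / 2521 = 1.953.

1.95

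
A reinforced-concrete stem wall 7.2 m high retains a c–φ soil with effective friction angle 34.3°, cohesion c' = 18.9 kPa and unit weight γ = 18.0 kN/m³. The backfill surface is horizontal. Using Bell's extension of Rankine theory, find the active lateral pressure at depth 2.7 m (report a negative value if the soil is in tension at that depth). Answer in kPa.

-6.40 kPa

K_a = (1 − sin φ)/(1 + sin φ) = 0.2792.
σ_a = K_a γ z − 2c√K_a = 0.2792×18.0×2.7 − 2×18.9×0.5284 = -6.405 kPa.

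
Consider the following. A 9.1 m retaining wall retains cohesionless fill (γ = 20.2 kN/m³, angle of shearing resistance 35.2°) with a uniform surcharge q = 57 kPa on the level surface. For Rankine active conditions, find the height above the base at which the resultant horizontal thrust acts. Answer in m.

K_a = 0.2687.
Triangular part P₁ = ½K_aγH² = 224.7 at H/3 = 3.033 m; rectangular part P₂ = K_a q H = 139.4 at H/2 = 4.550 m.
ȳ = (P₁·3.033 + P₂·4.550)/(P₁+P₂) = 3.614 m.

3.61 m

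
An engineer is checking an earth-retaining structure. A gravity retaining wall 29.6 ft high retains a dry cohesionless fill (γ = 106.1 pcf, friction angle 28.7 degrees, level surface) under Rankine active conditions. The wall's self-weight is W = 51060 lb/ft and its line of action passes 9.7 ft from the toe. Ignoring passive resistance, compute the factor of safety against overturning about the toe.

K_a = tan²(45° − 28.7°/2) = 0.3511.
P_a = ½K_aγH² = 0.5×0.3511×106.1×29.6² = 16320 lb/ft, acting at H/3 = 9.867 ft above the base.
Overturning moment M_o = P_a × H/3 = 16320 × 9.867 = 161000.
Resisting moment M_r = W × 9.7 = 51060 × 9.7 = 495300.
FS_overturning = M_r/M_o = 495300/161000 = 3.076.

3.08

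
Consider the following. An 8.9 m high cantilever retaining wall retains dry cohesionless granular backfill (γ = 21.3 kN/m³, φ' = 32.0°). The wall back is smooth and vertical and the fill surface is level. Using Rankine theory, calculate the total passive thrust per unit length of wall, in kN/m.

2750 kN/m

K_p = tan²(45° + φ/2) = 3.255.
P_p = ½ K_p γ H² = 0.5 × 3.255 × 21.3 × 8.9² = 2746 kN/m.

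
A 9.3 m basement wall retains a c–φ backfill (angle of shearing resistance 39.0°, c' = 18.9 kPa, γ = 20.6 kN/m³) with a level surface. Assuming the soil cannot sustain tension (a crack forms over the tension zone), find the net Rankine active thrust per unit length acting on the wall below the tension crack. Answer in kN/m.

K_a = 0.2275; √K_a = 0.4770.
Tension-crack depth z_c = 2c/(γ√K_a) = 2×18.9/(20.6×0.4770) = 3.847 m.
σ_a at base = K_a γ H − 2c√K_a = 0.2275×20.6×9.3 − 2×18.9×0.4770 = 25.56 kPa.
P_a = ½ × 25.56 × (H − z_c) = 0.5×25.56×5.453 = 69.68 kN/m.

69.7 kN/m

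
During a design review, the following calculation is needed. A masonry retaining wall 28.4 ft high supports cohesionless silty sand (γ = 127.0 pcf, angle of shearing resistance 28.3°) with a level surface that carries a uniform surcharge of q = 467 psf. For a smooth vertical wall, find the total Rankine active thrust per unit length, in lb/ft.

23000 lb/ft

K_a = tan²(45° − φ/2) = 0.3568.
Soil triangle: ½ K_a γ H² = 0.5×0.3568×127.0×28.4² = 18270 lb/ft.
Surcharge rectangle: K_a q H = 0.3568×467×28.4 = 4732 lb/ft.
Total = 18270 + 4732 = 23000 lb/ft.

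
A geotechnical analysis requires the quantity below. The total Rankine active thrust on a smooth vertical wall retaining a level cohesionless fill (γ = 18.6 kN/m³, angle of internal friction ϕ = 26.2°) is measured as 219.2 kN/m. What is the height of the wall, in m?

K_a = 0.3874. P_a = ½ K_a γ H² ⇒ H = √(2P_a/(K_a γ)).
H = √(2×219.2/(0.3874×18.6)) = 7.800 m.

7.80 m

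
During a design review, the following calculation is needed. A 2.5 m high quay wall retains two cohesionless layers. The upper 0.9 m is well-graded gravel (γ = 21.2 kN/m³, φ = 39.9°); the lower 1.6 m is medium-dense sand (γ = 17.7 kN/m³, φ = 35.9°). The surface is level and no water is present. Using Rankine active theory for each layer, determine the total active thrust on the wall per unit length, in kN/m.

15.7 kN/m

K_a1 = tan²(45°−39.9°/2) = 0.2184; K_a2 = tan²(45°−35.9°/2) = 0.2607.
Layer 1: σ at base = K_a1 γ₁ h₁ = 4.168 kPa; P₁ = ½×4.168×0.9 = 1.875.
Layer 2: σ_v at top = γ₁h₁ = 19.08; σ_h top = K_a2×19.08 = 4.975; σ_h base = K_a2×(19.08+17.7×1.6) = 12.36.
P₂ = ½(4.975+12.36)×1.6 = 13.87. Total P_a = 1.875+13.87 = 15.74 kN/m.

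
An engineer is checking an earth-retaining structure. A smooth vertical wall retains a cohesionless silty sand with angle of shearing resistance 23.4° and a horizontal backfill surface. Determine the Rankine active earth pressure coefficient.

K_a = (1 − sin φ)/(1 + sin φ) = (1 − sin 23.4°)/(1 + sin 23.4°) = 0.4315.

0.431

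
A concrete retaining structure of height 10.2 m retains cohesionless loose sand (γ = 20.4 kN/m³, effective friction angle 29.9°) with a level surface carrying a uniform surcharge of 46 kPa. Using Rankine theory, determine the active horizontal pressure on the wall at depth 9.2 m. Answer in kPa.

K_a = (1 − sin φ)/(1 + sin φ) = 0.3347.
σ_v = γz + q = 20.4 × 9.2 + 46 = 233.7 kPa.
σ_h = K_a σ_v = 0.3347 × 233.7 = 78.21 kPa.

78.2 kPa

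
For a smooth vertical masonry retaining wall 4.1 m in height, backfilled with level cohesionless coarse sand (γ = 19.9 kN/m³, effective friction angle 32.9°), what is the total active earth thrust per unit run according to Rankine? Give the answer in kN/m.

K_a = tan²(45° − φ/2) = 0.2960.
P_a = ½ K_a γ H² = 0.5 × 0.2960 × 19.9 × 4.1² = 49.51 kN/m.

49.5 kN/m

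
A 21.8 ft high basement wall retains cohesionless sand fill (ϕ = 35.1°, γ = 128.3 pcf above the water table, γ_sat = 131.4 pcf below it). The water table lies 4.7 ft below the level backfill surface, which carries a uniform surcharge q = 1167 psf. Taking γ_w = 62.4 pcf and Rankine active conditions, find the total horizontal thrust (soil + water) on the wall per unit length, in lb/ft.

K_a = tan²(45° − φ/2) = 0.2698.
γ' = 131.4 − 62.4 = 69.00 pcf. h₂ = H − d_w = 17.1 ft.
σ'_h: at surface K_a·q = 314.9; at WT K_a(q+γd_w) = 477.6; at base K_a(q+γd_w+γ'h₂) = 796.0 psf.
P₁ = ½(314.9+477.6)×4.7 = 1862; P₂ = ½(477.6+796.0)×17.1 = 10890; P_w = ½γ_w h₂² = 9123.
Total = 1862+10890+9123 = 21870 lb/ft.

21900 lb/ft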